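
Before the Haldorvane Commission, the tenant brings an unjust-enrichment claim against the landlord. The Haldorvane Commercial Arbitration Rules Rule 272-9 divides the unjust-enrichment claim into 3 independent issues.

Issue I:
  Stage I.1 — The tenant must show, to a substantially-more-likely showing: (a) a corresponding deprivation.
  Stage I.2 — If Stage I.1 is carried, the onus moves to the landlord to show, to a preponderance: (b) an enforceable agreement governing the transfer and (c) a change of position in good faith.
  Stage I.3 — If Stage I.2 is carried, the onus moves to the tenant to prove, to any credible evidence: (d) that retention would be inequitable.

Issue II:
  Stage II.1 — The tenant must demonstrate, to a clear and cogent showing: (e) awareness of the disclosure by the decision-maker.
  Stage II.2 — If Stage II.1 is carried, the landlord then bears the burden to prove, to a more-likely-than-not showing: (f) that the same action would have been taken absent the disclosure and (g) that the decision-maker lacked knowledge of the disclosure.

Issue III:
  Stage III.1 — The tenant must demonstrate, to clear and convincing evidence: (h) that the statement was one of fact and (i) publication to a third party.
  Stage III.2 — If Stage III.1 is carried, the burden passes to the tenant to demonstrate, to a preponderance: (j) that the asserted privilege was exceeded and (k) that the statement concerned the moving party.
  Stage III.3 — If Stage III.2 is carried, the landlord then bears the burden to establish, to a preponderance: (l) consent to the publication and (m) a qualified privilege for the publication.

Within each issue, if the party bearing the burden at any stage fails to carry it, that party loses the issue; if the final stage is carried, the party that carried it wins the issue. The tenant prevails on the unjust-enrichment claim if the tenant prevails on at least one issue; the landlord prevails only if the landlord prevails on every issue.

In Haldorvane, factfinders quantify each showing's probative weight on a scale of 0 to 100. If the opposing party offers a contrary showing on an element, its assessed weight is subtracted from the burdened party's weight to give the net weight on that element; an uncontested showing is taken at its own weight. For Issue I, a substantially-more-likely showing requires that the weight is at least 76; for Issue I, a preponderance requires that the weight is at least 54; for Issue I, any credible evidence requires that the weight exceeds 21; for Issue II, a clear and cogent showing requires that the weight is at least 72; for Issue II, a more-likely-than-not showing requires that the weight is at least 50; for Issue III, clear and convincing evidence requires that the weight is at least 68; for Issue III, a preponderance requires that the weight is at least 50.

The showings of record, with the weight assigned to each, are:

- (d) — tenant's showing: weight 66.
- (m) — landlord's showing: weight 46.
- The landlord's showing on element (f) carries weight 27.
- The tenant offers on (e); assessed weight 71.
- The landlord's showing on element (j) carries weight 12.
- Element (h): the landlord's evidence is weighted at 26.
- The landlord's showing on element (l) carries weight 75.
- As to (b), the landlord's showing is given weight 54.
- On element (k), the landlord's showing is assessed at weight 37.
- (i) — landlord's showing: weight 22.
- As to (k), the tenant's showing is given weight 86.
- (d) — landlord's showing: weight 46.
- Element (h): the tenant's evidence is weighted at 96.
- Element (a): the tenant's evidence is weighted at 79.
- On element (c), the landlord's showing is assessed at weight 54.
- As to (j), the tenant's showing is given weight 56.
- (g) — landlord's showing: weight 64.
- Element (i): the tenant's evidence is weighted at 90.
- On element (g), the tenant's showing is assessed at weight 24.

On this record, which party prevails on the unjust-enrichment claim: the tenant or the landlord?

— Issue I —
At Stage I.1 the tenant must meet a substantially-more-likely showing (weight is at least 76): on (a) the weight is 79, which does reach 76, so (a) meets the standard.
  The tenant carries Stage I.1; the landlord now bears the burden.
At Stage I.2 the landlord must meet a preponderance (weight is at least 54): on (b) the weight is 54, which does reach 54, so (b) meets the standard; on (c) the weight is 54, which does reach 54, so (c) meets the standard.
  Stage I.2 carried; the burden shifts to the tenant.
At Stage I.3 the tenant must meet any credible evidence (weight exceeds 21): on (d) the weight is 66 less the opposing 46 gives net 20, which does not exceed 21, so (d) does not meet the standard.
  Stage I.3 not carried; the tenant fails its burden.
So the landlord prevails on this issue.
— Issue II —
Stage II.1 — burden on tenant; standard: a clear and cogent showing (weight is at least 72).
    (e): 71 < 72 [not met]
  The tenant does not carry Stage II.1.
The analysis ends at Stage II.1; the landlord prevails on this issue.
— Issue III —
Stage III.1 — burden on tenant; standard: clear and convincing evidence (weight is at least 68).
    (h): 96 − 26 = 70 ≥ 68 [met]
    (i): 90 − 22 = 68 ≥ 68 [met]
  Stage III.1 is satisfied; the tenant continues to bear the burden.
Stage III.2 — burden on tenant; standard: a preponderance (weight is at least 50).
    (j): 56 − 12 = 44 < 50 [not met]
    (k): 86 − 37 = 49 < 50 [not met]
  Stage III.2 not carried; the tenant fails its burden.
So the landlord prevails on this issue.
Per-issue: Issue I → landlord; Issue II → landlord; Issue III → landlord. The tenant must prevail on at least one issue; overall, the landlord prevails.

landlord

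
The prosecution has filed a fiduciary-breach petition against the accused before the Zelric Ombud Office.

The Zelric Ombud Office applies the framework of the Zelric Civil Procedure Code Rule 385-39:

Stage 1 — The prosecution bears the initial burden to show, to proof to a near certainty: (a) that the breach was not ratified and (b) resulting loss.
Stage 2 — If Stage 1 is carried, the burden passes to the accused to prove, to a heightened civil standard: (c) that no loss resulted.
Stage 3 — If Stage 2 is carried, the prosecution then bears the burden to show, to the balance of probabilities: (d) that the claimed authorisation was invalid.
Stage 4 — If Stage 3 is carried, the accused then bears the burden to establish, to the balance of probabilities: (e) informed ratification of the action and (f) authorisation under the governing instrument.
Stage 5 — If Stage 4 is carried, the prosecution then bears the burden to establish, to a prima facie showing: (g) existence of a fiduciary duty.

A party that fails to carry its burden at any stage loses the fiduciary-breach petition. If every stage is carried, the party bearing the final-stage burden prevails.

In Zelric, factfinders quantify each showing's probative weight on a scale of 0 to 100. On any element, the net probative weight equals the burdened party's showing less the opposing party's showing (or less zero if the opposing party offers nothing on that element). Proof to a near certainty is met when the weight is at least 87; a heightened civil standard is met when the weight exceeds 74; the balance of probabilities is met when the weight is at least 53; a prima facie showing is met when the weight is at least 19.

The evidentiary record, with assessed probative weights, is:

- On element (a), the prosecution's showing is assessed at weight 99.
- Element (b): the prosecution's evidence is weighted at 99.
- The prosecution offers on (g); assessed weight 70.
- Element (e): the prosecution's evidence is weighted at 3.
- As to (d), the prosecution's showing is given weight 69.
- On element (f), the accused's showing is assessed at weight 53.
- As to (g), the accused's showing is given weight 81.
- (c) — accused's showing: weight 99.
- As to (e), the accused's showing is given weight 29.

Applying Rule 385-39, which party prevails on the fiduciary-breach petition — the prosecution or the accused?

prosecution

Stage 1 — burden on prosecution; standard: proof to a near certainty (weight is at least 87).
    (a): 99 ≥ 87 [met]
    (b): 99 ≥ 87 [met]
  All elements met. The burden passes to the accused.
Stage 2 — burden on accused; standard: a heightened civil standard (weight exceeds 74).
    (c): 99 > 74 [met]
  Stage 2 carried; the burden shifts to the prosecution.
Stage 3 — burden on prosecution; standard: the balance of probabilities (weight is at least 53).
    (d): 69 ≥ 53 [met]
  Stage 3 carried; the burden shifts to the accused.
Stage 4 — burden on accused; standard: the balance of probabilities (weight is at least 53).
    (e): 29 − 3 = 26 < 53 [not met]
    (f): 53 ≥ 53 [met]
  The accused does not carry Stage 4.
So the prosecution prevails.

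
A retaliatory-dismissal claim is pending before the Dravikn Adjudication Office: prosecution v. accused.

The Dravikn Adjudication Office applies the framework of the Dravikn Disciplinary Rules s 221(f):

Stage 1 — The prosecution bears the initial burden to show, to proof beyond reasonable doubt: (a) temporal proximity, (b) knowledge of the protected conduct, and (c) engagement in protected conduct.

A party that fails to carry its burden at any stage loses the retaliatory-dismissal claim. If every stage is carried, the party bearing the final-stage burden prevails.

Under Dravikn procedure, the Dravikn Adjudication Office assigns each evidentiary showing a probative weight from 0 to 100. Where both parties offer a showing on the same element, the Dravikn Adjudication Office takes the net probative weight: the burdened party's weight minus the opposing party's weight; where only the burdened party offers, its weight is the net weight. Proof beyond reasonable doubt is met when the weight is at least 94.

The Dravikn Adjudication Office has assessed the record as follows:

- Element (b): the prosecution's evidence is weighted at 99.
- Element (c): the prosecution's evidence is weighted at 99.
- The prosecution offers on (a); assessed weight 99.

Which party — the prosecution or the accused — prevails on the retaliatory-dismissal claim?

prosecution

Stage 1 (prosecution, proof beyond reasonable doubt, weight is at least 94): (a) 99 ≥ 94 — meets; (b) 99 ≥ 94 — meets; (c) 99 ≥ 94 — meets.
  The prosecution carries the last stage.
All stages carried — the prosecution prevails.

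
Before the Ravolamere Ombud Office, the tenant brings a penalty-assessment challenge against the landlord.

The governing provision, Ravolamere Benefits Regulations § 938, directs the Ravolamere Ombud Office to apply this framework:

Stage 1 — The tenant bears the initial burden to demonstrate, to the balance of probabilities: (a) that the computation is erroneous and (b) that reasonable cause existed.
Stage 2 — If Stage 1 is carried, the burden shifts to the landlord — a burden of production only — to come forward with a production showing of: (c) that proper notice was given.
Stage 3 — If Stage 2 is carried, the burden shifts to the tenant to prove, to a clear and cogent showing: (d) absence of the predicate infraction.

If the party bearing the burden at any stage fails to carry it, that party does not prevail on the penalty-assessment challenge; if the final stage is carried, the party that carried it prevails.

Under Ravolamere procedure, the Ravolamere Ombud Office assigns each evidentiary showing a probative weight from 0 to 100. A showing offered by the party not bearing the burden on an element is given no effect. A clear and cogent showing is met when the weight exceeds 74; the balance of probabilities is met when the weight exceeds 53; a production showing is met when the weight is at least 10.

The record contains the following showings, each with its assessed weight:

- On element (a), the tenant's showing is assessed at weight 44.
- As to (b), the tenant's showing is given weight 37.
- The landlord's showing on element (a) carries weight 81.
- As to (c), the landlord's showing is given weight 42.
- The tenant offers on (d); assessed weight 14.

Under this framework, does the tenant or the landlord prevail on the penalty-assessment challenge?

At Stage 1 the tenant must meet the balance of probabilities (weight exceeds 53): on (a) the weight is 44 (the landlord's 81 is given no effect), ≤ 53, so (a) does not meet the standard; on (b) the weight is 37, ≤ 53, so (b) does not meet the standard.
  Not every element is met, so the tenant fails to carry Stage 1.
The analysis ends at Stage 1; the landlord prevails.

landlord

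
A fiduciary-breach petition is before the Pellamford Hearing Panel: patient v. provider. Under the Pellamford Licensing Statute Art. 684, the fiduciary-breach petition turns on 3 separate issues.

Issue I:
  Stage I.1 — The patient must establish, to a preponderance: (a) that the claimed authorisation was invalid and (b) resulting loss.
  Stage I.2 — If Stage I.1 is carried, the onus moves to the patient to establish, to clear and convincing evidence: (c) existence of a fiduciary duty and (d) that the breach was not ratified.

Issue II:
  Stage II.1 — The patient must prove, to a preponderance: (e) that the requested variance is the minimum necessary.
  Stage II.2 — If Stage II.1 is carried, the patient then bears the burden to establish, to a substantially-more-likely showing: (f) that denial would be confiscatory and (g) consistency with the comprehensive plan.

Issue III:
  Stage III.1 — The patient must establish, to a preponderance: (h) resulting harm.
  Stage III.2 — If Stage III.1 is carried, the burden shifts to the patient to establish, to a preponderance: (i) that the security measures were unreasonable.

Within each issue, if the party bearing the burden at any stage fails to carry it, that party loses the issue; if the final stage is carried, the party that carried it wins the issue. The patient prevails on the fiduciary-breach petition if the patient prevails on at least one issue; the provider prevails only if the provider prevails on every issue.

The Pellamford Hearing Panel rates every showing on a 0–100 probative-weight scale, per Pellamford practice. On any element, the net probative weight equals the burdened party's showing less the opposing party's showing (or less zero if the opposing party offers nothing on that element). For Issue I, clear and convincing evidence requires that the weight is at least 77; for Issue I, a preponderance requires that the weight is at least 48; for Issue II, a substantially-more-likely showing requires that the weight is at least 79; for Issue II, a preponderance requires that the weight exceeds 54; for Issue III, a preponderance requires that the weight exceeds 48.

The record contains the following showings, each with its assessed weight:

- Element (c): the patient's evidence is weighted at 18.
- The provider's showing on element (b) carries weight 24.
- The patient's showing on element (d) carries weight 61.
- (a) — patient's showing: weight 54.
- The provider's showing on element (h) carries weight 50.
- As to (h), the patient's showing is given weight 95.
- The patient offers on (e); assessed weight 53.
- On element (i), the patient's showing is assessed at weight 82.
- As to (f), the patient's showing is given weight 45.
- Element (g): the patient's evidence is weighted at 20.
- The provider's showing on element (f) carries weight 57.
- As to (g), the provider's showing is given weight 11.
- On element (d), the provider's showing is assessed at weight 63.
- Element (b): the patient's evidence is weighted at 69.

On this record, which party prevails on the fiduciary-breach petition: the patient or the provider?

— Issue I —
At Stage I.1 the patient must meet a preponderance (weight is at least 48): on (a) the weight is 54, ≥ 48, so (a) meets the standard; on (b) the weight is 69 less the opposing 24 gives net 45, < 48, so (b) does not meet the standard.
  Not every element is met, so the patient fails to carry Stage I.1.
The analysis ends at Stage I.1; the provider prevails on this issue.
— Issue II —
At Stage II.1 the patient must meet a preponderance (weight exceeds 54): on (e) the weight is 53, ≤ 54, so (e) does not meet the standard.
  Not every element is met, so the patient fails to carry Stage II.1.
The provider prevails on this issue.
— Issue III —
At Stage III.1 the patient must meet a preponderance (weight exceeds 48): on (h) the weight is 95 less the opposing 50 gives net 45, ≤ 48, so (h) does not meet the standard.
  The patient does not carry Stage III.1.
The provider prevails on this issue.
Per-issue: Issue I → provider; Issue II → provider; Issue III → provider. The patient must prevail on at least one issue; overall, the provider prevails.

provider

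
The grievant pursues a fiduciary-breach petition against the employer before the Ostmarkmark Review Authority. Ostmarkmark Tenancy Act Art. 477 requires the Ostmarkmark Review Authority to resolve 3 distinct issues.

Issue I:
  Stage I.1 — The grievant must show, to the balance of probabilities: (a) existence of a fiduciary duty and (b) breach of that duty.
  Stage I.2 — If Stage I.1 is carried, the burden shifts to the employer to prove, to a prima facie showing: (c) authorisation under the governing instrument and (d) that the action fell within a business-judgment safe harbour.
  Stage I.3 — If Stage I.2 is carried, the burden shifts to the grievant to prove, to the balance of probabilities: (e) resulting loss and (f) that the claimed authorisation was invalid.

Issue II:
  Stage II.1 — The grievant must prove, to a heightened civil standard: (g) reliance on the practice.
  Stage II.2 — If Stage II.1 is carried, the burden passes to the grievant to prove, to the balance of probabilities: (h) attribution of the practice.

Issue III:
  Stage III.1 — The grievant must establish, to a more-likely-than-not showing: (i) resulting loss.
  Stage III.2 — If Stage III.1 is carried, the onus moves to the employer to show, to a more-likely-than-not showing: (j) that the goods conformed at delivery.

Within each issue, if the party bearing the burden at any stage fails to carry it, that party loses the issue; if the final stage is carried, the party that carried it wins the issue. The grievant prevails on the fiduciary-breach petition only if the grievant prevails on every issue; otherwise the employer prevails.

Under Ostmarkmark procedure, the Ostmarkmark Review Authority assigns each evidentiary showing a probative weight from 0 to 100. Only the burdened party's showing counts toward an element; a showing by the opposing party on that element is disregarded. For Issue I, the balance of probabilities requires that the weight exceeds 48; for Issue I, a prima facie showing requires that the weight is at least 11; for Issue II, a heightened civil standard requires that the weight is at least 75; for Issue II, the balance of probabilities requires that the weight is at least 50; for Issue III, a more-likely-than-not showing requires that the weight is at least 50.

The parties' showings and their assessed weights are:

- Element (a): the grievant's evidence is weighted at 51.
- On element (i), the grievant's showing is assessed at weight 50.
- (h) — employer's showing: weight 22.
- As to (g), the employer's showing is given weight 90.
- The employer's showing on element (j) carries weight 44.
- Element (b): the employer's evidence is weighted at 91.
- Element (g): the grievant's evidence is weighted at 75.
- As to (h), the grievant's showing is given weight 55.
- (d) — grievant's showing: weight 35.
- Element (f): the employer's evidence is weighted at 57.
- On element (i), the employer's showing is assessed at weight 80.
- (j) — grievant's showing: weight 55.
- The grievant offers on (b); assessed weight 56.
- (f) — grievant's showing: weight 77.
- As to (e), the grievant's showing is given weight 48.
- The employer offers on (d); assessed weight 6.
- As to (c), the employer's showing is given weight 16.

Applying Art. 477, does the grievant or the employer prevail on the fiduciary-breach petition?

— Issue I —
Stage I.1 — burden on grievant; standard: the balance of probabilities (weight exceeds 48).
    (a): 51 > 48 [met]
    (b): 56 (employer's 91 disregarded) > 48 [met]
  Stage I.1 carried; the burden shifts to the employer.
Stage I.2 — burden on employer; standard: a prima facie showing (weight is at least 11).
    (c): 16 ≥ 11 [met]
    (d): 6 (grievant's 35 disregarded) < 11 [not met]
  The employer does not carry Stage I.2.
So the grievant prevails on this issue.
— Issue II —
Stage II.1 — burden on grievant; standard: a heightened civil standard (weight is at least 75).
    (g): 75 (employer's 90 disregarded) ≥ 75 [met]
  Stage II.1 carried; the burden remains with the grievant.
Stage II.2 — burden on grievant; standard: the balance of probabilities (weight is at least 50).
    (h): 55 (employer's 22 disregarded) ≥ 50 [met]
  All elements met at the final stage.
All stages carried — the grievant prevails on this issue.
— Issue III —
Stage III.1 — burden on grievant; standard: a more-likely-than-not showing (weight is at least 50).
    (i): 50 (employer's 80 disregarded) ≥ 50 [met]
  Stage III.1 carried; the burden shifts to the employer.
Stage III.2 — burden on employer; standard: a more-likely-than-not showing (weight is at least 50).
    (j): 44 (grievant's 55 disregarded) < 50 [not met]
  Not every element is met, so the employer fails to carry Stage III.2.
The grievant prevails on this issue.
Per-issue: Issue I → grievant; Issue II → grievant; Issue III → grievant. The grievant must prevail on every issue; overall, the grievant prevails.

grievant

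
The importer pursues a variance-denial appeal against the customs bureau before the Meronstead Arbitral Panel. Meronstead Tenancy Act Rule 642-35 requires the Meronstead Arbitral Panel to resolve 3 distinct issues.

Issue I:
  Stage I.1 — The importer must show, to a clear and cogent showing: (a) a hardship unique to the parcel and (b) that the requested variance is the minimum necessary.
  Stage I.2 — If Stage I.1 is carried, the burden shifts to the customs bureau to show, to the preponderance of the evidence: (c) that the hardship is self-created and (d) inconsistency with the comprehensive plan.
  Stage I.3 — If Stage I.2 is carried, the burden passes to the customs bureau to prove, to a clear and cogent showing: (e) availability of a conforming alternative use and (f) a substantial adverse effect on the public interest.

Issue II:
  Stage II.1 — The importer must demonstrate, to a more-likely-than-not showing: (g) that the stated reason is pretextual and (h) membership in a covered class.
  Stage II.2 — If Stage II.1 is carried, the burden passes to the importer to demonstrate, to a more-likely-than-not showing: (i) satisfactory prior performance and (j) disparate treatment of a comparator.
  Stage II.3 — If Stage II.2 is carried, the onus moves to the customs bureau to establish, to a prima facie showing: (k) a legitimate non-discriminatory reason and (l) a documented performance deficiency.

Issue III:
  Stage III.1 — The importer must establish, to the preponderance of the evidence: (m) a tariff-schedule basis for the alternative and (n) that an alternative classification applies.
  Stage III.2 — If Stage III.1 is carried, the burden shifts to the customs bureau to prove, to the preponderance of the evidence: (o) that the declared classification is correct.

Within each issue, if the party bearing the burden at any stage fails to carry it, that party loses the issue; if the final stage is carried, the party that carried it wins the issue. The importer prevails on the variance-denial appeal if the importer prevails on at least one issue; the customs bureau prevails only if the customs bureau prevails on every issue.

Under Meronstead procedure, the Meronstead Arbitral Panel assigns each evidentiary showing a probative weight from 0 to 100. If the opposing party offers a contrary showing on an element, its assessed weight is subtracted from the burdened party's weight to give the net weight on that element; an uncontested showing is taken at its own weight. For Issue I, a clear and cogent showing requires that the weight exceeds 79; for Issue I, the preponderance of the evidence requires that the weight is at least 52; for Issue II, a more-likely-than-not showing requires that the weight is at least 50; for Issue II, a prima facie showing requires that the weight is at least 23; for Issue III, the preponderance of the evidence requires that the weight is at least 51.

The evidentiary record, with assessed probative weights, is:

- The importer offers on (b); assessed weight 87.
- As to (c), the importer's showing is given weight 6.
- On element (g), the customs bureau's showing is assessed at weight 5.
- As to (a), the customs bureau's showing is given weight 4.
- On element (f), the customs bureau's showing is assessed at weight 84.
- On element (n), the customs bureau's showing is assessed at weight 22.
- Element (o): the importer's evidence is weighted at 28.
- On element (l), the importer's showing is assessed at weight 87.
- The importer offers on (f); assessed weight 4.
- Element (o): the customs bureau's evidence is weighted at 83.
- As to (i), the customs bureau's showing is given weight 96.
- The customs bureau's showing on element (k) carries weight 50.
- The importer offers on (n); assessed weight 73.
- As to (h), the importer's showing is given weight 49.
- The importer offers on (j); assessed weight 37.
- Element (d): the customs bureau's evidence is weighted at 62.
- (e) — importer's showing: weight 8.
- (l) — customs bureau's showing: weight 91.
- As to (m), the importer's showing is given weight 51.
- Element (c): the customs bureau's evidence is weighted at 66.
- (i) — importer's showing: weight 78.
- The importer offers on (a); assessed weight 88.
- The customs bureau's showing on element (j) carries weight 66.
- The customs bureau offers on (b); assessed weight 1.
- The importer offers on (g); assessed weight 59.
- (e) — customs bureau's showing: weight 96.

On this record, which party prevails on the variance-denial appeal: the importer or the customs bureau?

— Issue I —
At Stage I.1 the importer must meet a clear and cogent showing (weight exceeds 79): on (a) the weight is 88 less the opposing 4 gives net 84, > 79, so (a) meets the standard; on (b) the weight is 87 less the opposing 1 gives net 86, which does exceed 79, so (b) meets the standard.
  Stage I.1 carried; the burden shifts to the customs bureau.
At Stage I.2 the customs bureau must meet the preponderance of the evidence (weight is at least 52): on (c) the weight is 66 less the opposing 6 gives net 60, ≥ 52, so (c) meets the standard; on (d) the weight is 62, which does reach 52, so (d) meets the standard.
  Stage I.2 is satisfied; the customs bureau continues to bear the burden.
At Stage I.3 the customs bureau must meet a clear and cogent showing (weight exceeds 79): on (e) the weight is 96 less the opposing 8 gives net 88, which does exceed 79, so (e) meets the standard; on (f) the weight is 84 less the opposing 4 gives net 80, which does exceed 79, so (f) meets the standard.
  Stage I.3 carried; the final stage is satisfied.
Every stage carried; the customs bureau prevails on this issue.
— Issue II —
At Stage II.1 the importer must meet a more-likely-than-not showing (weight is at least 50): on (g) the weight is 59 less the opposing 5 gives net 54, ≥ 50, so (g) meets the standard; on (h) the weight is 49, < 50, so (h) does not meet the standard.
  Stage II.1 not carried; the importer fails its burden.
The analysis ends at Stage II.1; the customs bureau prevails on this issue.
— Issue III —
Stage III.1 — burden on importer; standard: the preponderance of the evidence (weight is at least 51).
    (m): 51 ≥ 51 [met]
    (n): 73 − 22 = 51 ≥ 51 [met]
  Stage III.1 carried; the burden shifts to the customs bureau.
Stage III.2 — burden on customs bureau; standard: the preponderance of the evidence (weight is at least 51).
    (o): 83 − 28 = 55 ≥ 51 [met]
  The customs bureau carries the last stage.
With every stage satisfied, the customs bureau prevails on this issue.
Per-issue: Issue I → customs bureau; Issue II → customs bureau; Issue III → customs bureau. The importer must prevail on at least one issue; overall, the customs bureau prevails.

customs bureau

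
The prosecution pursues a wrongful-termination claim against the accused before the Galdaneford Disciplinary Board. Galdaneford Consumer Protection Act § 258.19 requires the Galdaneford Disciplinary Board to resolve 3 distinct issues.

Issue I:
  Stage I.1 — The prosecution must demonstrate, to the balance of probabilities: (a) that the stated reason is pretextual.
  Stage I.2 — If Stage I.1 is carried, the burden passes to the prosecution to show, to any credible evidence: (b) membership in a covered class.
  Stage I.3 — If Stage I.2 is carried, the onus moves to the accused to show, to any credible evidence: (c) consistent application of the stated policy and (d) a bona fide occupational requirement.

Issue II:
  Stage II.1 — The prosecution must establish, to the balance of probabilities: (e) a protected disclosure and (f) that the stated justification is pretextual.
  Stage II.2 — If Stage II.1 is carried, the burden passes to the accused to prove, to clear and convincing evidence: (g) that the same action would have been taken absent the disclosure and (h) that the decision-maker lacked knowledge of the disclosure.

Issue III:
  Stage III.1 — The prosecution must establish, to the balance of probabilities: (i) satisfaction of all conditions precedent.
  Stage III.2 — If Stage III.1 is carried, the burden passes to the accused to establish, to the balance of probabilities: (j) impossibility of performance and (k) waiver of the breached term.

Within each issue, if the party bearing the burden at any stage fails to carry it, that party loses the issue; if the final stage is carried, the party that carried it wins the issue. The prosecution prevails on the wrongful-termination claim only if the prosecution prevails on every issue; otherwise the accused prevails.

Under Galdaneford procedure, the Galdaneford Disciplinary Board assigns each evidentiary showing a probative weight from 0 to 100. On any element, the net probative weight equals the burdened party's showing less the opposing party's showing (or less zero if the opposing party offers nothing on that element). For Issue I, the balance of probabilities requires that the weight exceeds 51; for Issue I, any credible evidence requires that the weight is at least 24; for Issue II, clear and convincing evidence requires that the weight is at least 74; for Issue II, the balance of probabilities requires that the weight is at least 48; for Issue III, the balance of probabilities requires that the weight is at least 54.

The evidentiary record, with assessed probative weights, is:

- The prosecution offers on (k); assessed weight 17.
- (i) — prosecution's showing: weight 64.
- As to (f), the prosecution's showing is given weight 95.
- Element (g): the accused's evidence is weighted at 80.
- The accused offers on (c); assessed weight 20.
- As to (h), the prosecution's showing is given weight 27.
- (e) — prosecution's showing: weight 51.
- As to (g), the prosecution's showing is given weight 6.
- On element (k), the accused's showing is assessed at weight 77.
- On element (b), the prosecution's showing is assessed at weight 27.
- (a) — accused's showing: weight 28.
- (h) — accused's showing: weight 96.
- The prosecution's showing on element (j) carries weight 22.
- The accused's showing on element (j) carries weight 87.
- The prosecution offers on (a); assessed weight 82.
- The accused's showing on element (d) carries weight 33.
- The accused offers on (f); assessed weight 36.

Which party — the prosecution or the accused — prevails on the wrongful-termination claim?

accused

— Issue I —
Stage I.1 — burden on prosecution; standard: the balance of probabilities (weight exceeds 51).
    (a): 82 − 28 = 54 > 51 [met]
  Stage I.1 is satisfied; the prosecution continues to bear the burden.
Stage I.2 — burden on prosecution; standard: any credible evidence (weight is at least 24).
    (b): 27 ≥ 24 [met]
  The prosecution carries Stage I.2; the accused now bears the burden.
Stage I.3 — burden on accused; standard: any credible evidence (weight is at least 24).
    (c): 20 < 24 [not met]
    (d): 33 ≥ 24 [met]
  Stage I.3 not carried; the accused fails its burden.
So the prosecution prevails on this issue.
— Issue II —
Stage II.1 (prosecution, the balance of probabilities, weight is at least 48): (e) 51 ≥ 48 — meets; (f) net 95−36=59 ≥ 48 — meets.
  The prosecution carries Stage II.1; the accused now bears the burden.
Stage II.2 (accused, clear and convincing evidence, weight is at least 74): (g) net 80−6=74 ≥ 74 — meets; (h) net 96−27=69 < 74 — fails.
  The accused does not carry Stage II.2.
The prosecution prevails on this issue.
— Issue III —
At Stage III.1 the prosecution must meet the balance of probabilities (weight is at least 54): on (i) the weight is 64, ≥ 54, so (i) meets the standard.
  The prosecution carries Stage III.1; the accused now bears the burden.
At Stage III.2 the accused must meet the balance of probabilities (weight is at least 54): on (j) the weight is 87 less the opposing 22 gives net 65, which does reach 54, so (j) meets the standard; on (k) the weight is 77 less the opposing 17 gives net 60, ≥ 54, so (k) meets the standard.
  All elements met at the final stage.
Every stage carried; the accused prevails on this issue.
Per-issue: Issue I → prosecution; Issue II → prosecution; Issue III → accused. The prosecution must prevail on every issue; overall, the accused prevails.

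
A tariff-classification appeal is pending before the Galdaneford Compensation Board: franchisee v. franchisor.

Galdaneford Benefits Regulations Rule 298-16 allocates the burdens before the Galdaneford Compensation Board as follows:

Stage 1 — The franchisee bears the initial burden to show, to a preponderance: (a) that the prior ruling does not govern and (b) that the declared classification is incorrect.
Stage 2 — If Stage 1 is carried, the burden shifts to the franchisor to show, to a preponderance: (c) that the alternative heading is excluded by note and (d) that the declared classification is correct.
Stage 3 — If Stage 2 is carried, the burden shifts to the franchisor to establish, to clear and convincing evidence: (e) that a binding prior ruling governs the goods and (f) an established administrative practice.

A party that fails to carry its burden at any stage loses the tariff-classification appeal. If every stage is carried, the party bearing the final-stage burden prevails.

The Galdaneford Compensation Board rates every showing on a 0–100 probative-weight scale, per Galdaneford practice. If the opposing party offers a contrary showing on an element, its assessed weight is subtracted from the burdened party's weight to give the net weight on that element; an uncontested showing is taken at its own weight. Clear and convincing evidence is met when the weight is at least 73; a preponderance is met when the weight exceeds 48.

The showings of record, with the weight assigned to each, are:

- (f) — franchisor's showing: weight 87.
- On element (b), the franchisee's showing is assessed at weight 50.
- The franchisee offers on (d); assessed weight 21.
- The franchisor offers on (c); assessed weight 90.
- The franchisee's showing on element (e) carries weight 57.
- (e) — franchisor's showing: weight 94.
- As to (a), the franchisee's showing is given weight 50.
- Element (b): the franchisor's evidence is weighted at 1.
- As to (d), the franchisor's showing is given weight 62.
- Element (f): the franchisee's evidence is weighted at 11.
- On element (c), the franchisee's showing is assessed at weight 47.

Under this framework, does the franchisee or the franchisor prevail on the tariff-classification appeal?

Stage 1 — burden on franchisee; standard: a preponderance (weight exceeds 48).
    (a): 50 > 48 [met]
    (b): 50 − 1 = 49 > 48 [met]
  Stage 1 is satisfied; the onus moves to the franchisor.
Stage 2 — burden on franchisor; standard: a preponderance (weight exceeds 48).
    (c): 90 − 47 = 43 ≤ 48 [not met]
    (d): 62 − 21 = 41 ≤ 48 [not met]
  Not every element is met, so the franchisor fails to carry Stage 2.
So the franchisee prevails.

franchisee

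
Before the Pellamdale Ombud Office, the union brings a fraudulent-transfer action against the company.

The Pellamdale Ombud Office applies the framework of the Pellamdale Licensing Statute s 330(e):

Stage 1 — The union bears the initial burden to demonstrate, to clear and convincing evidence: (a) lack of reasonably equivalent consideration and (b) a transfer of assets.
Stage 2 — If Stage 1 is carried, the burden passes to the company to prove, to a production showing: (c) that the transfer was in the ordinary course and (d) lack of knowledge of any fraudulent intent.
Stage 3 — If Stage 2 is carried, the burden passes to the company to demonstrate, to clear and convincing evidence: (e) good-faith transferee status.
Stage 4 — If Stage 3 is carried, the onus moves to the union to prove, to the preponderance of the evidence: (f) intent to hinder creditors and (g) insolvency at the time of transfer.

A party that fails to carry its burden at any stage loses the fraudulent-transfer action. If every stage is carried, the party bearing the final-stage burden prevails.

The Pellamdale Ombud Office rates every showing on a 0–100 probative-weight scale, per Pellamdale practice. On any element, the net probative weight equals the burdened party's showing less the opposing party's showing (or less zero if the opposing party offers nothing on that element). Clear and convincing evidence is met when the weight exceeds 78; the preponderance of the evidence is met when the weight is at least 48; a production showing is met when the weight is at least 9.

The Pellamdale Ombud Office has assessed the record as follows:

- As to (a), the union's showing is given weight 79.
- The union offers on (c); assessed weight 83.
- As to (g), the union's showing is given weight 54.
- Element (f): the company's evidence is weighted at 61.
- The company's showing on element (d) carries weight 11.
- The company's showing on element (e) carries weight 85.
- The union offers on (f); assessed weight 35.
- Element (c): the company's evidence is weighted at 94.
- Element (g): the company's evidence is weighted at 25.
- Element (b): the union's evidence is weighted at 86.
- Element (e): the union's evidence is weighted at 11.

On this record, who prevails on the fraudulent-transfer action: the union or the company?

union

Stage 1 (union, clear and convincing evidence, weight exceeds 78): (a) 79 > 78 — meets; (b) 86 > 78 — meets.
  Stage 1 is satisfied; the onus moves to the company.
Stage 2 (company, a production showing, weight is at least 9): (c) net 94−83=11 ≥ 9 — meets; (d) 11 ≥ 9 — meets.
  All elements met. The company retains the burden for Stage 3.
Stage 3 (company, clear and convincing evidence, weight exceeds 78): (e) net 85−11=74 ≤ 78 — fails.
  Stage 3 not carried; the company fails its burden.
So the union prevails.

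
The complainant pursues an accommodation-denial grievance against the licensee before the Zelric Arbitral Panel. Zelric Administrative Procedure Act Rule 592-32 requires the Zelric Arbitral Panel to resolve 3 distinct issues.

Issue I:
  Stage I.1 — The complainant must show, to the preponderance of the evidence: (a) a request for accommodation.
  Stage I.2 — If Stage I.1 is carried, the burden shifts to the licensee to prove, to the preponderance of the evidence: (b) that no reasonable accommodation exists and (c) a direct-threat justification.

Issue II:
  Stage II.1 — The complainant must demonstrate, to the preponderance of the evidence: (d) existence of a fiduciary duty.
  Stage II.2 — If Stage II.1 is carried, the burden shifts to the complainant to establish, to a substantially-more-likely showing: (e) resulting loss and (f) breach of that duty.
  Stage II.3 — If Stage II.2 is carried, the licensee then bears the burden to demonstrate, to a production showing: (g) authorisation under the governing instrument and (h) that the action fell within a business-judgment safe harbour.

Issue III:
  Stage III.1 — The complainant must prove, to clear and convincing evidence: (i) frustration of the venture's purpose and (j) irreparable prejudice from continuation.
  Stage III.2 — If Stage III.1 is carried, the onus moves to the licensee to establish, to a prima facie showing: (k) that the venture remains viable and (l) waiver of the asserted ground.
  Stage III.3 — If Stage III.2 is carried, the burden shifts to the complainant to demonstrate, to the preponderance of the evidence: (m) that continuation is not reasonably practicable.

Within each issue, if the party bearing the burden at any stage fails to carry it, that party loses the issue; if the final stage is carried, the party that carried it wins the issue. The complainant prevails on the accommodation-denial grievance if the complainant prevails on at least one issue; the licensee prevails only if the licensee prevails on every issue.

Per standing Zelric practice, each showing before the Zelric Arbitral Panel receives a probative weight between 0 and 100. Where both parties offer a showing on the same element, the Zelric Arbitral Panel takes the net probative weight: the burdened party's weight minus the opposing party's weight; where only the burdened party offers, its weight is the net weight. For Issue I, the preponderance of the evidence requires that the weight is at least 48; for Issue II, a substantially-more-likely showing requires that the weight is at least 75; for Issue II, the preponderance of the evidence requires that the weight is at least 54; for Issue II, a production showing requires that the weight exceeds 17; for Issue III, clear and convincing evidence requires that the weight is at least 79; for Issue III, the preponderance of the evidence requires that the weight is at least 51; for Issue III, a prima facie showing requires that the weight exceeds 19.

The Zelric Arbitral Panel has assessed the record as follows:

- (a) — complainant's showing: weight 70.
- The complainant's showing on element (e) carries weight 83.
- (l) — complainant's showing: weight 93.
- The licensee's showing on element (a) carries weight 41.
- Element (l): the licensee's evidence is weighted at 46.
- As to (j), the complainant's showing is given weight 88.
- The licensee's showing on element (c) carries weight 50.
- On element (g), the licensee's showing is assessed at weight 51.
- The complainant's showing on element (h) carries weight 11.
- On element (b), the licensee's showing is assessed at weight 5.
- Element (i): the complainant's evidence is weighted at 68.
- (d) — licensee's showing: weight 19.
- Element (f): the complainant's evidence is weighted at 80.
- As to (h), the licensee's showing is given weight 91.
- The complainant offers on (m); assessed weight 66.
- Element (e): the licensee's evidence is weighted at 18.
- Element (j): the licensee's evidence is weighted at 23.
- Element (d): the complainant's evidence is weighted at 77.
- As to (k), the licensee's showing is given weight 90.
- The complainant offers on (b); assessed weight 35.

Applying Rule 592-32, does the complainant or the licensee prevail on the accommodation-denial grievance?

licensee

— Issue I —
At Stage I.1 the complainant must meet the preponderance of the evidence (weight is at least 48): on (a) the weight is 70 less the opposing 41 gives net 29, which does not reach 48, so (a) does not meet the standard.
  Not every element is met, so the complainant fails to carry Stage I.1.
The analysis ends at Stage I.1; the licensee prevails on this issue.
— Issue II —
At Stage II.1 the complainant must meet the preponderance of the evidence (weight is at least 54): on (d) the weight is 77 less the opposing 19 gives net 58, which does reach 54, so (d) meets the standard.
  Stage II.1 is satisfied; the complainant continues to bear the burden.
At Stage II.2 the complainant must meet a substantially-more-likely showing (weight is at least 75): on (e) the weight is 83 less the opposing 18 gives net 65, which does not reach 75, so (e) does not meet the standard; on (f) the weight is 80, ≥ 75, so (f) meets the standard.
  Stage II.2 not carried; the complainant fails its burden.
The analysis ends at Stage II.2; the licensee prevails on this issue.
— Issue III —
At Stage III.1 the complainant must meet clear and convincing evidence (weight is at least 79): on (i) the weight is 68, < 79, so (i) does not meet the standard; on (j) the weight is 88 less the opposing 23 gives net 65, which does not reach 79, so (j) does not meet the standard.
  Stage III.1 not carried; the complainant fails its burden.
So the licensee prevails on this issue.
Per-issue: Issue I → licensee; Issue II → licensee; Issue III → licensee. The complainant must prevail on at least one issue; overall, the licensee prevails.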